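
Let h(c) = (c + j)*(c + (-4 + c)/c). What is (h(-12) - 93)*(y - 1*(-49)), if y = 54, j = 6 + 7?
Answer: -32033/3 ≈ -10678.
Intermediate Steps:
j = 13
h(c) = (13 + c)*(c + (-4 + c)/c) (h(c) = (c + 13)*(c + (-4 + c)/c) = (13 + c)*(c + (-4 + c)/c))
(h(-12) - 93)*(y - 1*(-49)) = ((9 + (-12)² - 52/(-12) + 14*(-12)) - 93)*(54 - 1*(-49)) = ((9 + 144 - 52*(-1/12) - 168) - 93)*(54 + 49) = ((9 + 144 + 13/3 - 168) - 93)*103 = (-32/3 - 93)*103 = -311/3*103 = -32033/3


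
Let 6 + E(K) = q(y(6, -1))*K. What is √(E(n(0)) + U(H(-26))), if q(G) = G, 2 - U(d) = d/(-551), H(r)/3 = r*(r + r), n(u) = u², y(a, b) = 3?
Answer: 2*√255113/551 ≈ 1.8333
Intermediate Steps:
H(r) = 6*r² (H(r) = 3*(r*(r + r)) = 3*(r*(2*r)) = 3*(2*r²) = 6*r²)
U(d) = 2 + d/551 (U(d) = 2 - d/(-551) = 2 - d*(-1)/551 = 2 - (-1)*d/551 = 2 + d/551)
E(K) = -6 + 3*K
√(E(n(0)) + U(H(-26))) = √((-6 + 3*0²) + (2 + (6*(-26)²)/551)) = √((-6 + 3*0) + (2 + (6*676)/551)) = √((-6 + 0) + (2 + (1/551)*4056)) = √(-6 + (2 + 4056/551)) = √(-6 + 5158/551) = √(1852/551) = 2*√255113/551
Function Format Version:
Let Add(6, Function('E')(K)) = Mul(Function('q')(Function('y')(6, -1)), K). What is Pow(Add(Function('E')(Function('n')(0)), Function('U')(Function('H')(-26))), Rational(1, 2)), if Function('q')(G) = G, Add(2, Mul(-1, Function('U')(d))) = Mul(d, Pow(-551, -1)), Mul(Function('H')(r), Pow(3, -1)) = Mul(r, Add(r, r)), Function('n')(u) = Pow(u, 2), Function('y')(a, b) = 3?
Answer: Mul(Rational(2, 551), Pow(255113, Rational(1, 2))) ≈ 1.8333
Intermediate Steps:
Function('H')(r) = Mul(6, Pow(r, 2)) (Function('H')(r) = Mul(3, Mul(r, Add(r, r))) = Mul(3, Mul(r, Mul(2, r))) = Mul(3, Mul(2, Pow(r, 2))) = Mul(6, Pow(r, 2)))
Function('U')(d) = Add(2, Mul(Rational(1, 551), d)) (Function('U')(d) = Add(2, Mul(-1, Mul(d, Pow(-551, -1)))) = Add(2, Mul(-1, Mul(d, Rational(-1, 551)))) = Add(2, Mul(-1, Mul(Rational(-1, 551), d))) = Add(2, Mul(Rational(1, 551), d)))
Function('E')(K) = Add(-6, Mul(3, K))
Pow(Add(Function('E')(Function('n')(0)), Function('U')(Function('H')(-26))), Rational(1, 2)) = Pow(Add(Add(-6, Mul(3, Pow(0, 2))), Add(2, Mul(Rational(1, 551), Mul(6, Pow(-26, 2))))), Rational(1, 2)) = Pow(Add(Add(-6, Mul(3, 0)), Add(2, Mul(Rational(1, 551), Mul(6, 676)))), Rational(1, 2)) = Pow(Add(Add(-6, 0), Add(2, Mul(Rational(1, 551), 4056))), Rational(1, 2)) = Pow(Add(-6, Add(2, Rational(4056, 551))), Rational(1, 2)) = Pow(Add(-6, Rational(5158, 551)), Rational(1, 2)) = Pow(Rational(1852, 551), Rational(1, 2)) = Mul(Rational(2, 551), Pow(255113, Rational(1, 2)))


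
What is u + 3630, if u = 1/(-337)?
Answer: 1223309/337 ≈ 3630.0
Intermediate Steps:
u = -1/337 ≈ -0.0029674
u + 3630 = -1/337 + 3630 = 1223309/337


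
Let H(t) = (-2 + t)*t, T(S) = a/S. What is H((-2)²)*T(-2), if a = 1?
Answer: -4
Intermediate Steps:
T(S) = 1/S
H(t) = t*(-2 + t)
H((-2)²)*T(-2) = ((-2)²*(-2 + (-2)²))/(-2) = (4*(-2 + 4))*(-½) = (4*2)*(-½) = 8*(-½) = -4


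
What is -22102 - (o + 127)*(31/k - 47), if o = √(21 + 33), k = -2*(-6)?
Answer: -197533/12 + 533*√6/4 ≈ -16135.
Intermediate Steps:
k = 12
o = 3*√6 (o = √54 = 3*√6 ≈ 7.3485)
-22102 - (o + 127)*(31/k - 47) = -22102 - (3*√6 + 127)*(31/12 - 47) = -22102 - (127 + 3*√6)*(31*(1/12) - 47) = -22102 - (127 + 3*√6)*(31/12 - 47) = -22102 - (127 + 3*√6)*(-533)/12 = -22102 - (-67691/12 - 533*√6/4) = -22102 + (67691/12 + 533*√6/4) = -197533/12 + 533*√6/4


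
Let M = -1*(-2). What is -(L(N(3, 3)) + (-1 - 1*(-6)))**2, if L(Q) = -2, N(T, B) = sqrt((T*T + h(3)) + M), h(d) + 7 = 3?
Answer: -9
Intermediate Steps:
M = 2
h(d) = -4 (h(d) = -7 + 3 = -4)
N(T, B) = sqrt(-2 + T**2) (N(T, B) = sqrt((T*T - 4) + 2) = sqrt((T**2 - 4) + 2) = sqrt((-4 + T**2) + 2) = sqrt(-2 + T**2))
-(L(N(3, 3)) + (-1 - 1*(-6)))**2 = -(-2 + (-1 - 1*(-6)))**2 = -(-2 + (-1 + 6))**2 = -(-2 + 5)**2 = -1*3**2 = -1*9 = -9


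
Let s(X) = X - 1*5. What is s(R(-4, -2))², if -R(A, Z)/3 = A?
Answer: 49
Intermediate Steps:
R(A, Z) = -3*A
s(X) = -5 + X (s(X) = X - 5 = -5 + X)
s(R(-4, -2))² = (-5 - 3*(-4))² = (-5 + 12)² = 7² = 49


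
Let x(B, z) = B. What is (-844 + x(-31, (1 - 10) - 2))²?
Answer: 765625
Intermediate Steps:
(-844 + x(-31, (1 - 10) - 2))² = (-844 - 31)² = (-875)² = 765625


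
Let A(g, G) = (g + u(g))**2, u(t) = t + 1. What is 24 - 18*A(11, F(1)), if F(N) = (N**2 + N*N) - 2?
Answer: -9498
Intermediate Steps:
u(t) = 1 + t
F(N) = -2 + 2*N**2 (F(N) = (N**2 + N**2) - 2 = 2*N**2 - 2 = -2 + 2*N**2)
A(g, G) = (1 + 2*g)**2 (A(g, G) = (g + (1 + g))**2 = (1 + 2*g)**2)
24 - 18*A(11, F(1)) = 24 - 18*(1 + 2*11)**2 = 24 - 18*(1 + 22)**2 = 24 - 18*23**2 = 24 - 18*529 = 24 - 9522 = -9498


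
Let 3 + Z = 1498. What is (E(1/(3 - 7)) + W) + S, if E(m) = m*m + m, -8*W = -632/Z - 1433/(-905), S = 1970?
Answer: 1705542893/865904 ≈ 1969.7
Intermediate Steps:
Z = 1495 (Z = -3 + 1498 = 1495)
W = -62815/432952 (W = -(-632/1495 - 1433/(-905))/8 = -(-632*1/1495 - 1433*(-1/905))/8 = -(-632/1495 + 1433/905)/8 = -⅛*62815/54119 = -62815/432952 ≈ -0.14509)
E(m) = m + m² (E(m) = m² + m = m + m²)
(E(1/(3 - 7)) + W) + S = ((1 + 1/(3 - 7))/(3 - 7) - 62815/432952) + 1970 = ((1 + 1/(-4))/(-4) - 62815/432952) + 1970 = (-(1 - ¼)/4 - 62815/432952) + 1970 = (-¼*¾ - 62815/432952) + 1970 = (-3/16 - 62815/432952) + 1970 = -287987/865904 + 1970 = 1705542893/865904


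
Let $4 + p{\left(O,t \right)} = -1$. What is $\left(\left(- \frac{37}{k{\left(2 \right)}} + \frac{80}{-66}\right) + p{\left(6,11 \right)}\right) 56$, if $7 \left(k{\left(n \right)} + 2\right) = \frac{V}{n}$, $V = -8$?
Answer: $\frac{45332}{99} \approx 457.9$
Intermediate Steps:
$k{\left(n \right)} = -2 - \frac{8}{7 n}$ ($k{\left(n \right)} = -2 + \frac{\left(-8\right) \frac{1}{n}}{7} = -2 - \frac{8}{7 n}$)
$p{\left(O,t \right)} = -5$ ($p{\left(O,t \right)} = -4 - 1 = -5$)
$\left(\left(- \frac{37}{k{\left(2 \right)}} + \frac{80}{-66}\right) + p{\left(6,11 \right)}\right) 56 = \left(\left(- \frac{37}{-2 - \frac{8}{7 \cdot 2}} + \frac{80}{-66}\right) - 5\right) 56 = \left(\left(- \frac{37}{-2 - \frac{4}{7}} + 80 \left(- \frac{1}{66}\right)\right) - 5\right) 56 = \left(\left(- \frac{37}{-2 - \frac{4}{7}} - \frac{40}{33}\right) - 5\right) 56 = \left(\left(- \frac{37}{- \frac{18}{7}} - \frac{40}{33}\right) - 5\right) 56 = \left(\left(\left(-37\right) \left(- \frac{7}{18}\right) - \frac{40}{33}\right) - 5\right) 56 = \left(\left(\frac{259}{18} - \frac{40}{33}\right) - 5\right) 56 = \left(\frac{2609}{198} - 5\right) 56 = \frac{1619}{198} \cdot 56 = \frac{45332}{99}$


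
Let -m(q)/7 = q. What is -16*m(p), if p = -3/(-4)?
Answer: 84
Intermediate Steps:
p = 3/4 (p = -3*(-1/4) = 3/4 ≈ 0.75000)
m(q) = -7*q
-16*m(p) = -(-112)*3/4 = -16*(-21/4) = 84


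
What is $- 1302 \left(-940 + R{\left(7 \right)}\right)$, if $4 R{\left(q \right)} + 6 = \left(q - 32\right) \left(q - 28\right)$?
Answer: $\frac{2109891}{2} \approx 1.0549 \cdot 10^{6}$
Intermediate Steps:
$R{\left(q \right)} = - \frac{3}{2} + \frac{\left(-32 + q\right) \left(-28 + q\right)}{4}$ ($R{\left(q \right)} = - \frac{3}{2} + \frac{\left(q - 32\right) \left(q - 28\right)}{4} = - \frac{3}{2} + \frac{\left(-32 + q\right) \left(-28 + q\right)}{4}$)
$- 1302 \left(-940 + R{\left(7 \right)}\right) = - 1302 \left(-940 + \left(\frac{445}{2} - 105 + \frac{7^{2}}{4}\right)\right) = - 1302 \left(-940 + \left(\frac{445}{2} - 105 + \frac{1}{4} \cdot 49\right)\right) = - 1302 \left(-940 + \left(\frac{445}{2} - 105 + \frac{49}{4}\right)\right) = - 1302 \left(-940 + \frac{519}{4}\right) = \left(-1302\right) \left(- \frac{3241}{4}\right) = \frac{2109891}{2}$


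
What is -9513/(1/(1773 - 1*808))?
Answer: -9180045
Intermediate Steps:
-9513/(1/(1773 - 1*808)) = -9513/(1/(1773 - 808)) = -9513/(1/965) = -9513/1/965 = -9513*965 = -9180045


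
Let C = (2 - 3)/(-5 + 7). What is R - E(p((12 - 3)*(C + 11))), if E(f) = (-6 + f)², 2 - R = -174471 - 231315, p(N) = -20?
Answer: 405112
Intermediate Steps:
C = -½ (C = -1/2 = -1*½ = -½ ≈ -0.50000)
R = 405788 (R = 2 - (-174471 - 231315) = 2 - 1*(-405786) = 2 + 405786 = 405788)
R - E(p((12 - 3)*(C + 11))) = 405788 - (-6 - 20)² = 405788 - 1*(-26)² = 405788 - 1*676 = 405788 - 676 = 405112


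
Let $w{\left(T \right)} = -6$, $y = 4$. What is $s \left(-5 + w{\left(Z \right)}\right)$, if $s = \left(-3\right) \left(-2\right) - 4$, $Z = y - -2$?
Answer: $-22$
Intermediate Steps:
$Z = 6$ ($Z = 4 - -2 = 4 + 2 = 6$)
$s = 2$ ($s = 6 - 4 = 2$)
$s \left(-5 + w{\left(Z \right)}\right) = 2 \left(-5 - 6\right) = 2 \left(-11\right) = -22$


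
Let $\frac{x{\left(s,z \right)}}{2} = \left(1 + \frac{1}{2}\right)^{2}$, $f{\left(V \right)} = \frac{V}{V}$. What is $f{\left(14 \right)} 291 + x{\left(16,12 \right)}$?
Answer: $\frac{591}{2} \approx 295.5$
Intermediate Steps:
$f{\left(V \right)} = 1$
$x{\left(s,z \right)} = \frac{9}{2}$ ($x{\left(s,z \right)} = 2 \left(1 + \frac{1}{2}\right)^{2} = 2 \left(\frac{3}{2}\right)^{2} = 2 \cdot \frac{9}{4} = \frac{9}{2}$)
$f{\left(14 \right)} 291 + x{\left(16,12 \right)} = 1 \cdot 291 + \frac{9}{2} = 291 + \frac{9}{2} = \frac{591}{2}$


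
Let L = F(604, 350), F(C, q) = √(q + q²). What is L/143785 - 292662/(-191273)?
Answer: 292662/191273 + 3*√546/28757 ≈ 1.5325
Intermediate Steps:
L = 15*√546 (L = √(350*(1 + 350)) = √(350*351) = √122850 = 15*√546 ≈ 350.50)
L/143785 - 292662/(-191273) = (15*√546)/143785 - 292662/(-191273) = (15*√546)*(1/143785) - 292662*(-1/191273) = 3*√546/28757 + 292662/191273 = 292662/191273 + 3*√546/28757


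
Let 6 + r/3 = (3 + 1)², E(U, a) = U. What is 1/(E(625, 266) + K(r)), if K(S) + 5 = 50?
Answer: 1/670 ≈ 0.0014925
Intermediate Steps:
r = 30 (r = -18 + 3*(3 + 1)² = -18 + 3*4² = -18 + 3*16 = -18 + 48 = 30)
K(S) = 45 (K(S) = -5 + 50 = 45)
1/(E(625, 266) + K(r)) = 1/(625 + 45) = 1/670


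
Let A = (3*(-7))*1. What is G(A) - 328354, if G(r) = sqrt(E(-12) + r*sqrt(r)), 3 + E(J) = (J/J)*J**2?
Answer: -328354 + sqrt(141 - 21*I*sqrt(21)) ≈ -3.2834e+5 - 3.8542*I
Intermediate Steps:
A = -21 (A = -21*1 = -21)
E(J) = -3 + J**2 (E(J) = -3 + (J/J)*J**2 = -3 + 1*J**2 = -3 + J**2)
G(r) = sqrt(141 + r**(3/2)) (G(r) = sqrt((-3 + (-12)**2) + r*sqrt(r)) = sqrt((-3 + 144) + r**(3/2)) = sqrt(141 + r**(3/2)))
G(A) - 328354 = sqrt(141 + (-21)**(3/2)) - 328354 = sqrt(141 - 21*I*sqrt(21)) - 328354 = -328354 + sqrt(141 - 21*I*sqrt(21))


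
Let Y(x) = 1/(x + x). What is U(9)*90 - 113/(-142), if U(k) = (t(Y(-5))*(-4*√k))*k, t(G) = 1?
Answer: -1380127/142 ≈ -9719.2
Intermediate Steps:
Y(x) = 1/(2*x)
U(k) = -4*k^(3/2) (U(k) = (1*(-4*√k))*k = (-4*√k)*k = -4*k^(3/2))
U(9)*90 - 113/(-142) = -4*9^(3/2)*90 - 113/(-142) = -4*27*90 - 113*(-1/142) = -108*90 + 113/142 = -9720 + 113/142 = -1380127/142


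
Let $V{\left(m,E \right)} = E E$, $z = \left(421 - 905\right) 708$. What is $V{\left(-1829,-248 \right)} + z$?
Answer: $-281168$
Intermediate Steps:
$z = -342672$ ($z = \left(-484\right) 708 = -342672$)
$V{\left(m,E \right)} = E^{2}$
$V{\left(-1829,-248 \right)} + z = \left(-248\right)^{2} - 342672 = 61504 - 342672 = -281168$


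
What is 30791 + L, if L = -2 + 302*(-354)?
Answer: -76119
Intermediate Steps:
L = -106910 (L = -2 - 106908 = -106910)
30791 + L = 30791 - 106910 = -76119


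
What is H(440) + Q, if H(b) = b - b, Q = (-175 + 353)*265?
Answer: 47170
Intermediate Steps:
Q = 47170 (Q = 178*265 = 47170)
H(b) = 0
H(440) + Q = 0 + 47170 = 47170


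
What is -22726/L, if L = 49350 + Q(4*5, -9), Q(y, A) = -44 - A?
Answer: -22726/49315 ≈ -0.46083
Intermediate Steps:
L = 49315 (L = 49350 + (-44 - 1*(-9)) = 49350 + (-44 + 9) = 49350 - 35 = 49315)
-22726/L = -22726/49315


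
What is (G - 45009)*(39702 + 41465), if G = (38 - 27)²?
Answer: -3643424296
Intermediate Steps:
G = 121 (G = 11² = 121)
(G - 45009)*(39702 + 41465) = (121 - 45009)*(39702 + 41465) = -44888*81167 = -3643424296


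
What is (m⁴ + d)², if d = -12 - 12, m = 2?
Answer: 64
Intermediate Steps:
d = -24
(m⁴ + d)² = (2⁴ - 24)² = (16 - 24)² = (-8)² = 64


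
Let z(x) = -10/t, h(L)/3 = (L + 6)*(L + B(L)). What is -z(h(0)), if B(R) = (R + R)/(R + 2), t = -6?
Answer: -5/3 ≈ -1.6667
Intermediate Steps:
B(R) = 2*R/(2 + R) (B(R) = (2*R)/(2 + R) = 2*R/(2 + R))
h(L) = 3*(6 + L)*(L + 2*L/(2 + L)) (h(L) = 3*((L + 6)*(L + 2*L/(2 + L))) = 3*((6 + L)*(L + 2*L/(2 + L))) = 3*(6 + L)*(L + 2*L/(2 + L)))
z(x) = 5/3 (z(x) = -10/(-6) = -10*(-⅙) = 5/3)
-z(h(0)) = -1*5/3 = -5/3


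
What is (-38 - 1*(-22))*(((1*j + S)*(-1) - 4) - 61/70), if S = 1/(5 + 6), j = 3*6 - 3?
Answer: 122968/385 ≈ 319.40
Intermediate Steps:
j = 15 (j = 18 - 3 = 15)
S = 1/11 ≈ 0.090909
(-38 - 1*(-22))*(((1*j + S)*(-1) - 4) - 61/70) = (-38 - 1*(-22))*(((1*15 + 1/11)*(-1) - 4) - 61/70) = (-38 + 22)*(((15 + 1/11)*(-1) - 4) - 61*1/70) = -16*(((166/11)*(-1) - 4) - 61/70) = -16*((-166/11 - 4) - 61/70) = -16*(-210/11 - 61/70) = -16*(-15371/770) = 122968/385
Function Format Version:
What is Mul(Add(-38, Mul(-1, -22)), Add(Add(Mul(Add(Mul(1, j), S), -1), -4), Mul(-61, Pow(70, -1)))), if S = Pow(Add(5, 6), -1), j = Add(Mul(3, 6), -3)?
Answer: Rational(122968, 385) ≈ 319.40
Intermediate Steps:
j = 15 (j = Add(18, -3) = 15)
S = Rational(1, 11) (S = Pow(11, -1) = Rational(1, 11) ≈ 0.090909)
Mul(Add(-38, Mul(-1, -22)), Add(Add(Mul(Add(Mul(1, j), S), -1), -4), Mul(-61, Pow(70, -1)))) = Mul(Add(-38, Mul(-1, -22)), Add(Add(Mul(Add(Mul(1, 15), Rational(1, 11)), -1), -4), Mul(-61, Pow(70, -1)))) = Mul(Add(-38, 22), Add(Add(Mul(Add(15, Rational(1, 11)), -1), -4), Mul(-61, Rational(1, 70)))) = Mul(-16, Add(Add(Mul(Rational(166, 11), -1), -4), Rational(-61, 70))) = Mul(-16, Add(Add(Rational(-166, 11), -4), Rational(-61, 70))) = Mul(-16, Add(Rational(-210, 11), Rational(-61, 70))) = Mul(-16, Rational(-15371, 770)) = Rational(122968, 385)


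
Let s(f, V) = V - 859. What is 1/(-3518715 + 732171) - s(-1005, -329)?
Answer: 3310414271/2786544 ≈ 1188.0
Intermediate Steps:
s(f, V) = -859 + V
1/(-3518715 + 732171) - s(-1005, -329) = 1/(-3518715 + 732171) - (-859 - 329) = 1/(-2786544) - 1*(-1188) = -1/2786544 + 1188 = 3310414271/2786544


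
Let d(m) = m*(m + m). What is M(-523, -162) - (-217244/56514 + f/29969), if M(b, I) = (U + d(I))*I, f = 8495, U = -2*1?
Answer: -7200399815828653/846834033 ≈ -8.5027e+6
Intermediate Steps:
U = -2
d(m) = 2*m² (d(m) = m*(2*m) = 2*m²)
M(b, I) = I*(-2 + 2*I²) (M(b, I) = (-2 + 2*I²)*I = I*(-2 + 2*I²))
M(-523, -162) - (-217244/56514 + f/29969) = 2*(-162)*(-1 + (-162)²) - (-217244/56514 + 8495/29969) = 2*(-162)*(-1 + 26244) - (-217244*1/56514 + 8495*(1/29969)) = 2*(-162)*26243 - (-108622/28257 + 8495/29969) = -8502732 - 1*(-3015249503/846834033) = -8502732 + 3015249503/846834033 = -7200399815828653/846834033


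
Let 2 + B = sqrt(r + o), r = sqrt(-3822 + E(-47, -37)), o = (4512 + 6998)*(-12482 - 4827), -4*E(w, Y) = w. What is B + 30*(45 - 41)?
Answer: 118 + sqrt(-796906360 + 2*I*sqrt(15241))/2 ≈ 118.0 + 14115.0*I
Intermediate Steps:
E(w, Y) = -w/4
o = -199226590 (o = 11510*(-17309) = -199226590)
r = I*sqrt(15241)/2 (r = sqrt(-3822 - 1/4*(-47)) = sqrt(-3822 + 47/4) = sqrt(-15241/4) = I*sqrt(15241)/2 ≈ 61.727*I)
B = -2 + sqrt(-199226590 + I*sqrt(15241)/2) (B = -2 + sqrt(I*sqrt(15241)/2 - 199226590) = -2 + sqrt(-199226590 + I*sqrt(15241)/2) ≈ -1.9978 + 14115.0*I)
B + 30*(45 - 41) = (-2 + sqrt(-796906360 + 2*I*sqrt(15241))/2) + 30*(45 - 41) = (-2 + sqrt(-796906360 + 2*I*sqrt(15241))/2) + 30*4 = (-2 + sqrt(-796906360 + 2*I*sqrt(15241))/2) + 120 = 118 + sqrt(-796906360 + 2*I*sqrt(15241))/2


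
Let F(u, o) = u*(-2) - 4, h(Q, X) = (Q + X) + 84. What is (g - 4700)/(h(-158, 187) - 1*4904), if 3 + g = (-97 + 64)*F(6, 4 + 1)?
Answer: 4175/4791 ≈ 0.87143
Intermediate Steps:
h(Q, X) = 84 + Q + X
F(u, o) = -4 - 2*u (F(u, o) = -2*u - 4 = -4 - 2*u)
g = 525 (g = -3 + (-97 + 64)*(-4 - 2*6) = -3 - 33*(-4 - 12) = -3 - 33*(-16) = -3 + 528 = 525)
(g - 4700)/(h(-158, 187) - 1*4904) = (525 - 4700)/((84 - 158 + 187) - 1*4904) = -4175/(113 - 4904) = -4175/(-4791) = -4175*(-1/4791) = 4175/4791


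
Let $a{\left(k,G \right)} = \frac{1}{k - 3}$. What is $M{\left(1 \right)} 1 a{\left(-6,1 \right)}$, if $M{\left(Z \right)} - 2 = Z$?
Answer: $- \frac{1}{3} \approx -0.33333$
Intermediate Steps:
$a{\left(k,G \right)} = \frac{1}{-3 + k}$
$M{\left(Z \right)} = 2 + Z$
$M{\left(1 \right)} 1 a{\left(-6,1 \right)} = \frac{\left(2 + 1\right) 1}{-3 - 6} = \frac{3 \cdot 1}{-9} = 3 \left(- \frac{1}{9}\right) = - \frac{1}{3}$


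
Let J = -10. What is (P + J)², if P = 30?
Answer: 400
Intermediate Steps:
(P + J)² = (30 - 10)² = 20² = 400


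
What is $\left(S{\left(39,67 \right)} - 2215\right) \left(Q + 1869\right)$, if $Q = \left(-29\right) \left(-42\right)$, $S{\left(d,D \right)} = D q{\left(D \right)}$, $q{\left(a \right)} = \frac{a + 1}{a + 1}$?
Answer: $-6630876$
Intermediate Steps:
$q{\left(a \right)} = 1$ ($q{\left(a \right)} = \frac{1 + a}{1 + a} = 1$)
$S{\left(d,D \right)} = D$ ($S{\left(d,D \right)} = D 1 = D$)
$Q = 1218$
$\left(S{\left(39,67 \right)} - 2215\right) \left(Q + 1869\right) = \left(67 - 2215\right) \left(1218 + 1869\right) = \left(-2148\right) 3087 = -6630876$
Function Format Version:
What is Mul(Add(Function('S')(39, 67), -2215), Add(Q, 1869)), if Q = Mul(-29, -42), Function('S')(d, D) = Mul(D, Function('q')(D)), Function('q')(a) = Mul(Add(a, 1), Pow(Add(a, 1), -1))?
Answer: -6630876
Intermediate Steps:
Function('q')(a) = 1 (Function('q')(a) = Mul(Add(1, a), Pow(Add(1, a), -1)) = 1)
Function('S')(d, D) = D (Function('S')(d, D) = Mul(D, 1) = D)
Q = 1218
Mul(Add(Function('S')(39, 67), -2215), Add(Q, 1869)) = Mul(Add(67, -2215), Add(1218, 1869)) = Mul(-2148, 3087) = -6630876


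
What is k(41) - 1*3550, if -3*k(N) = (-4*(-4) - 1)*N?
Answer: -3755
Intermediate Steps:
k(N) = -5*N (k(N) = -(-4*(-4) - 1)*N/3 = -(16 - 1)*N/3 = -5*N)
k(41) - 1*3550 = -5*41 - 1*3550 = -205 - 3550 = -3755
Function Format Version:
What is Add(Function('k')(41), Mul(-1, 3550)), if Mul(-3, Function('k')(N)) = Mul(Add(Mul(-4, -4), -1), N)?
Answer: -3755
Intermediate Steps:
Function('k')(N) = Mul(-5, N) (Function('k')(N) = Mul(Rational(-1, 3), Mul(Add(Mul(-4, -4), -1), N)) = Mul(Rational(-1, 3), Mul(Add(16, -1), N)) = Mul(Rational(-1, 3), Mul(15, N)) = Mul(-5, N))
Add(Function('k')(41), Mul(-1, 3550)) = Add(Mul(-5, 41), Mul(-1, 3550)) = Add(-205, -3550) = -3755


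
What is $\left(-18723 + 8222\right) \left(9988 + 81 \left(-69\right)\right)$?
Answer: $-46193899$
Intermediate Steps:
$\left(-18723 + 8222\right) \left(9988 + 81 \left(-69\right)\right) = - 10501 \left(9988 - 5589\right) = \left(-10501\right) 4399 = -46193899$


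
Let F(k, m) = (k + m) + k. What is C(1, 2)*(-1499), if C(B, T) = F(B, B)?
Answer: -4497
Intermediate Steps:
F(k, m) = m + 2*k
C(B, T) = 3*B (C(B, T) = B + 2*B = 3*B)
C(1, 2)*(-1499) = (3*1)*(-1499) = 3*(-1499) = -4497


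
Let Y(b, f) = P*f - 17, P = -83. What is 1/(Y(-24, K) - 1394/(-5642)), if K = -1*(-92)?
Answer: -2821/21588416 ≈ -0.00013067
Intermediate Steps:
K = 92
Y(b, f) = -17 - 83*f (Y(b, f) = -83*f - 17 = -17 - 83*f)
1/(Y(-24, K) - 1394/(-5642)) = 1/((-17 - 83*92) - 1394/(-5642)) = 1/((-17 - 7636) - 1394*(-1/5642)) = 1/(-7653 + 697/2821) = 1/(-21588416/2821) = -2821/21588416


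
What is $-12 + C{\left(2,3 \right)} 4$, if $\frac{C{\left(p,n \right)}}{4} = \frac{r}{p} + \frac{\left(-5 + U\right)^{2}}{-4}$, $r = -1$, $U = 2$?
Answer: $-56$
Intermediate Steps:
$C{\left(p,n \right)} = -9 - \frac{4}{p}$ ($C{\left(p,n \right)} = 4 \left(- \frac{1}{p} + \frac{\left(-5 + 2\right)^{2}}{-4}\right) = 4 \left(- \frac{1}{p} + \left(-3\right)^{2} \left(- \frac{1}{4}\right)\right) = 4 \left(- \frac{1}{p} + 9 \left(- \frac{1}{4}\right)\right) = 4 \left(- \frac{1}{p} - \frac{9}{4}\right) = 4 \left(- \frac{9}{4} - \frac{1}{p}\right) = -9 - \frac{4}{p}$)
$-12 + C{\left(2,3 \right)} 4 = -12 + \left(-9 - \frac{4}{2}\right) 4 = -12 + \left(-9 - 2\right) 4 = -12 - 44 = -56$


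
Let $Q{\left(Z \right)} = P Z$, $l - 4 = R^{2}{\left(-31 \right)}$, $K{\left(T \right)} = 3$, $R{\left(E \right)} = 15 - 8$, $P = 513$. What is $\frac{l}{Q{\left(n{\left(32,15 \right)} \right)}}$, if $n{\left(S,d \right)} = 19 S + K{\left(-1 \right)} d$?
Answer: $\frac{53}{334989} \approx 0.00015821$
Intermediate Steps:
$R{\left(E \right)} = 7$
$n{\left(S,d \right)} = 3 d + 19 S$ ($n{\left(S,d \right)} = 19 S + 3 d = 3 d + 19 S$)
$l = 53$ ($l = 4 + 7^{2} = 4 + 49 = 53$)
$Q{\left(Z \right)} = 513 Z$
$\frac{l}{Q{\left(n{\left(32,15 \right)} \right)}} = \frac{53}{513 \left(3 \cdot 15 + 19 \cdot 32\right)} = \frac{53}{513 \left(45 + 608\right)} = \frac{53}{513 \cdot 653} = \frac{53}{334989}$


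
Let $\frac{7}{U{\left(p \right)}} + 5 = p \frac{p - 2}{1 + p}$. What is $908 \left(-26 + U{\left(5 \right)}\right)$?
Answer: $- \frac{130752}{5} \approx -26150.0$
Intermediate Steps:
$U{\left(p \right)} = \frac{7}{-5 + \frac{p \left(-2 + p\right)}{1 + p}}$ ($U{\left(p \right)} = \frac{7}{-5 + p \frac{p - 2}{1 + p}} = \frac{7}{-5 + p \frac{-2 + p}{1 + p}} = \frac{7}{-5 + \frac{p \left(-2 + p\right)}{1 + p}}$)
$908 \left(-26 + U{\left(5 \right)}\right) = 908 \left(-26 + \frac{7 \left(1 + 5\right)}{-5 + 5^{2} - 35}\right) = 908 \left(-26 + 7 \frac{1}{-5 + 25 - 35} \cdot 6\right) = 908 \left(-26 + 7 \frac{1}{-15} \cdot 6\right) = 908 \left(-26 + 7 \left(- \frac{1}{15}\right) 6\right) = 908 \left(-26 - \frac{14}{5}\right) = 908 \left(- \frac{144}{5}\right) = - \frac{130752}{5}$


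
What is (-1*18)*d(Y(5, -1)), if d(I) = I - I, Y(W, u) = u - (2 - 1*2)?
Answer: 0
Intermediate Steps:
Y(W, u) = u (Y(W, u) = u - (2 - 2) = u - 1*0 = u + 0 = u)
d(I) = 0
(-1*18)*d(Y(5, -1)) = -1*18*0 = -18*0 = 0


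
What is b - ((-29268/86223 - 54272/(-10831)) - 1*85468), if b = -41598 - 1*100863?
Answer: -17743020054919/311293771 ≈ -56998.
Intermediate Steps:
b = -142461 (b = -41598 - 100863 = -142461)
b - ((-29268/86223 - 54272/(-10831)) - 1*85468) = -142461 - ((-29268/86223 - 54272/(-10831)) - 1*85468) = -142461 - ((-29268*1/86223 - 54272*(-1/10831)) - 85468) = -142461 - ((-9756/28741 + 54272/10831) - 85468) = -142461 - (1454164316/311293771 - 85468) = -142461 - 1*(-26604201855512/311293771) = -142461 + 26604201855512/311293771 = -17743020054919/311293771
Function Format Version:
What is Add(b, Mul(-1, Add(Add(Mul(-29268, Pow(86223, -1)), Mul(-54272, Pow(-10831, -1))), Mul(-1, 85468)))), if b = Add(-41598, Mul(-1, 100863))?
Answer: Rational(-17743020054919, 311293771) ≈ -56998.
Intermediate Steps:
b = -142461 (b = Add(-41598, -100863) = -142461)
Add(b, Mul(-1, Add(Add(Mul(-29268, Pow(86223, -1)), Mul(-54272, Pow(-10831, -1))), Mul(-1, 85468)))) = Add(-142461, Mul(-1, Add(Add(Mul(-29268, Pow(86223, -1)), Mul(-54272, Pow(-10831, -1))), Mul(-1, 85468)))) = Add(-142461, Mul(-1, Add(Add(Mul(-29268, Rational(1, 86223)), Mul(-54272, Rational(-1, 10831))), -85468))) = Add(-142461, Mul(-1, Add(Add(Rational(-9756, 28741), Rational(54272, 10831)), -85468))) = Add(-142461, Mul(-1, Add(Rational(1454164316, 311293771), -85468))) = Add(-142461, Mul(-1, Rational(-26604201855512, 311293771))) = Add(-142461, Rational(26604201855512, 311293771)) = Rational(-17743020054919, 311293771)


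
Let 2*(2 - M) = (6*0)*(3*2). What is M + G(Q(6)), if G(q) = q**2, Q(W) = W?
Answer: 38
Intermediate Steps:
M = 2 (M = 2 - 6*0*3*2/2 = 2 - 0*6 = 2 - 1/2*0 = 2 + 0 = 2)
M + G(Q(6)) = 2 + 6**2 = 2 + 36 = 38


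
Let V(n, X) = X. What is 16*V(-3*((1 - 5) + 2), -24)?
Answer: -384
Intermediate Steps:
16*V(-3*((1 - 5) + 2), -24) = 16*(-24) = -384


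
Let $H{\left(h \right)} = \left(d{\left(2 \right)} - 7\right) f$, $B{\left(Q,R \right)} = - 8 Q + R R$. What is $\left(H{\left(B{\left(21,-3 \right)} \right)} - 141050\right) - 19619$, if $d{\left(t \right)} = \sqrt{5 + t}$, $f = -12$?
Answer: $-160585 - 12 \sqrt{7} \approx -1.6062 \cdot 10^{5}$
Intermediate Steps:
$B{\left(Q,R \right)} = R^{2} - 8 Q$ ($B{\left(Q,R \right)} = - 8 Q + R^{2} = R^{2} - 8 Q$)
$H{\left(h \right)} = 84 - 12 \sqrt{7}$ ($H{\left(h \right)} = \left(\sqrt{5 + 2} - 7\right) \left(-12\right) = \left(\sqrt{7} - 7\right) \left(-12\right) = \left(-7 + \sqrt{7}\right) \left(-12\right) = 84 - 12 \sqrt{7}$)
$\left(H{\left(B{\left(21,-3 \right)} \right)} - 141050\right) - 19619 = \left(\left(84 - 12 \sqrt{7}\right) - 141050\right) - 19619 = \left(-140966 - 12 \sqrt{7}\right) - 19619 = -160585 - 12 \sqrt{7}$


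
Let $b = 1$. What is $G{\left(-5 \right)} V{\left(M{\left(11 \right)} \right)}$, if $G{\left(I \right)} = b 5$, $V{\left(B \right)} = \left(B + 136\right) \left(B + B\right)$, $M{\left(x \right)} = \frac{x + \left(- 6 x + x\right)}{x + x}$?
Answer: $-2680$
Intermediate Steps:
$M{\left(x \right)} = -2$ ($M{\left(x \right)} = \frac{x - 5 x}{2 x} = - 4 x \frac{1}{2 x} = -2$)
$V{\left(B \right)} = 2 B \left(136 + B\right)$ ($V{\left(B \right)} = \left(136 + B\right) 2 B = 2 B \left(136 + B\right)$)
$G{\left(I \right)} = 5$ ($G{\left(I \right)} = 1 \cdot 5 = 5$)
$G{\left(-5 \right)} V{\left(M{\left(11 \right)} \right)} = 5 \cdot 2 \left(-2\right) \left(136 - 2\right) = 5 \cdot 2 \left(-2\right) 134 = 5 \left(-536\right) = -2680$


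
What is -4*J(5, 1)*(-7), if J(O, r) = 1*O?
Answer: 140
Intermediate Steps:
J(O, r) = O
-4*J(5, 1)*(-7) = -4*5*(-7) = -20*(-7) = 140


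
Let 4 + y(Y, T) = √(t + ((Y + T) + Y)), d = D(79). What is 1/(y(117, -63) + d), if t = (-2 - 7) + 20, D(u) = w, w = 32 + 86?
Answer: 57/6407 - √182/12814 ≈ 0.0078437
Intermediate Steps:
w = 118
D(u) = 118
t = 11 (t = -9 + 20 = 11)
d = 118
y(Y, T) = -4 + √(11 + T + 2*Y) (y(Y, T) = -4 + √(11 + ((Y + T) + Y)) = -4 + √(11 + ((T + Y) + Y)) = -4 + √(11 + (T + 2*Y)) = -4 + √(11 + T + 2*Y))
1/(y(117, -63) + d) = 1/((-4 + √(11 - 63 + 2*117)) + 118) = 1/((-4 + √(11 - 63 + 234)) + 118) = 1/((-4 + √182) + 118) = 1/(114 + √182)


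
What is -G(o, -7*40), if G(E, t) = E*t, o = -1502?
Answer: -420560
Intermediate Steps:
-G(o, -7*40) = -(-1502)*(-7*40) = -(-1502)*(-280) = -1*420560 = -420560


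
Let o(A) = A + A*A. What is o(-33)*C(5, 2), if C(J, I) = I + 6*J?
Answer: 33792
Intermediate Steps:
o(A) = A + A²
o(-33)*C(5, 2) = (-33*(1 - 33))*(2 + 6*5) = (-33*(-32))*(2 + 30) = 1056*32 = 33792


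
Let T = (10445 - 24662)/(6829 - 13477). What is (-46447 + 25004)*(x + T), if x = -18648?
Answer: 886008227447/2216 ≈ 3.9982e+8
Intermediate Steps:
T = 4739/2216 (T = -14217/(-6648) = -14217*(-1/6648) = 4739/2216 ≈ 2.1385)
(-46447 + 25004)*(x + T) = (-46447 + 25004)*(-18648 + 4739/2216) = -21443*(-41319229/2216) = 886008227447/2216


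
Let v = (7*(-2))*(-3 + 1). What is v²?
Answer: 784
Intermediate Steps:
v = 28 (v = -14*(-2) = 28)
v² = 28² = 784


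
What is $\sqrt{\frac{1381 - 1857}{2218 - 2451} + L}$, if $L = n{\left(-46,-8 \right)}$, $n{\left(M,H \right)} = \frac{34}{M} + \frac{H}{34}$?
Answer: $\frac{\sqrt{8868239329}}{91103} \approx 1.0337$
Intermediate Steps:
$n{\left(M,H \right)} = \frac{34}{M} + \frac{H}{34}$ ($n{\left(M,H \right)} = \frac{34}{M} + H \frac{1}{34} = \frac{34}{M} + \frac{H}{34}$)
$L = - \frac{381}{391}$ ($L = \frac{34}{-46} + \frac{1}{34} \left(-8\right) = 34 \left(- \frac{1}{46}\right) - \frac{4}{17} = - \frac{17}{23} - \frac{4}{17} = - \frac{381}{391} \approx -0.97442$)
$\sqrt{\frac{1381 - 1857}{2218 - 2451} + L} = \sqrt{\frac{1381 - 1857}{2218 - 2451} - \frac{381}{391}} = \sqrt{- \frac{476}{-233} - \frac{381}{391}} = \sqrt{\left(-476\right) \left(- \frac{1}{233}\right) - \frac{381}{391}} = \sqrt{\frac{476}{233} - \frac{381}{391}} = \sqrt{\frac{97343}{91103}} = \frac{\sqrt{8868239329}}{91103}$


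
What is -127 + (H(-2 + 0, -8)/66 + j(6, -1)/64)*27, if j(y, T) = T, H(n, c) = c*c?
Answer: -71273/704 ≈ -101.24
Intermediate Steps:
H(n, c) = c**2
-127 + (H(-2 + 0, -8)/66 + j(6, -1)/64)*27 = -127 + ((-8)**2/66 - 1/64)*27 = -127 + (64*(1/66) - 1*1/64)*27 = -127 + (32/33 - 1/64)*27 = -127 + (2015/2112)*27 = -127 + 18135/704 = -71273/704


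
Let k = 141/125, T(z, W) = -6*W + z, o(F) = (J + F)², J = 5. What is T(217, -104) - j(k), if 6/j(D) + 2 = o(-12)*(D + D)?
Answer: 5704969/6784 ≈ 840.94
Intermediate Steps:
o(F) = (5 + F)²
T(z, W) = z - 6*W
k = 141/125 (k = 141*(1/125) = 141/125 ≈ 1.1280)
j(D) = 6/(-2 + 98*D) (j(D) = 6/(-2 + (5 - 12)²*(D + D)) = 6/(-2 + (-7)²*(2*D)) = 6/(-2 + 49*(2*D)) = 6/(-2 + 98*D))
T(217, -104) - j(k) = (217 - 6*(-104)) - 3/(-1 + 49*(141/125)) = (217 + 624) - 3/(-1 + 6909/125) = 841 - 3/6784/125 = 841 - 3*125/6784 = 841 - 1*375/6784 = 841 - 375/6784 = 5704969/6784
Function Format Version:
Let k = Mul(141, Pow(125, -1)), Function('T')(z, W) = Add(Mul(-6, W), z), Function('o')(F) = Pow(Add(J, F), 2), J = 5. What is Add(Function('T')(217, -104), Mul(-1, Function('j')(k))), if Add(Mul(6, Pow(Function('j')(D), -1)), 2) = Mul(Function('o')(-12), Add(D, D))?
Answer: Rational(5704969, 6784) ≈ 840.94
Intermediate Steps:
Function('o')(F) = Pow(Add(5, F), 2)
Function('T')(z, W) = Add(z, Mul(-6, W))
k = Rational(141, 125) (k = Mul(141, Rational(1, 125)) = Rational(141, 125) ≈ 1.1280)
Function('j')(D) = Mul(6, Pow(Add(-2, Mul(98, D)), -1)) (Function('j')(D) = Mul(6, Pow(Add(-2, Mul(Pow(Add(5, -12), 2), Add(D, D))), -1)) = Mul(6, Pow(Add(-2, Mul(Pow(-7, 2), Mul(2, D))), -1)) = Mul(6, Pow(Add(-2, Mul(49, Mul(2, D))), -1)) = Mul(6, Pow(Add(-2, Mul(98, D)), -1)))
Add(Function('T')(217, -104), Mul(-1, Function('j')(k))) = Add(Add(217, Mul(-6, -104)), Mul(-1, Mul(3, Pow(Add(-1, Mul(49, Rational(141, 125))), -1)))) = Add(Add(217, 624), Mul(-1, Mul(3, Pow(Add(-1, Rational(6909, 125)), -1)))) = Add(841, Mul(-1, Mul(3, Pow(Rational(6784, 125), -1)))) = Add(841, Mul(-1, Mul(3, Rational(125, 6784)))) = Add(841, Mul(-1, Rational(375, 6784))) = Add(841, Rational(-375, 6784)) = Rational(5704969, 6784)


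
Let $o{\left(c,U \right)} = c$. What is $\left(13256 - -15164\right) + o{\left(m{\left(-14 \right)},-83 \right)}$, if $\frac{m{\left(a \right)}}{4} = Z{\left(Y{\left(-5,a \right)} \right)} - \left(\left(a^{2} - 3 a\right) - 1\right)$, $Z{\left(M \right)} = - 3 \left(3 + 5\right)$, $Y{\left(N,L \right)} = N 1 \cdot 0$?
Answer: $27376$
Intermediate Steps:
$Y{\left(N,L \right)} = 0$ ($Y{\left(N,L \right)} = N 0 = 0$)
$Z{\left(M \right)} = -24$ ($Z{\left(M \right)} = \left(-3\right) 8 = -24$)
$m{\left(a \right)} = -92 - 4 a^{2} + 12 a$ ($m{\left(a \right)} = 4 \left(-24 - \left(\left(a^{2} - 3 a\right) - 1\right)\right) = 4 \left(-24 - \left(-1 + a^{2} - 3 a\right)\right) = 4 \left(-24 + \left(1 - a^{2} + 3 a\right)\right) = 4 \left(-23 - a^{2} + 3 a\right) = -92 - 4 a^{2} + 12 a$)
$\left(13256 - -15164\right) + o{\left(m{\left(-14 \right)},-83 \right)} = \left(13256 - -15164\right) - \left(260 + 784\right) = \left(13256 + 15164\right) - 1044 = 28420 - 1044 = 27376$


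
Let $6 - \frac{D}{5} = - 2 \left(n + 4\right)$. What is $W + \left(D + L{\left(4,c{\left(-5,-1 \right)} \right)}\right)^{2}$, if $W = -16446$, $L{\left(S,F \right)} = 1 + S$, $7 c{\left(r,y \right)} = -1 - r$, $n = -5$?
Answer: $-15821$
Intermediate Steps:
$c{\left(r,y \right)} = - \frac{1}{7} - \frac{r}{7}$ ($c{\left(r,y \right)} = \frac{-1 - r}{7} = - \frac{1}{7} - \frac{r}{7}$)
$D = 20$ ($D = 30 - 5 \left(- 2 \left(-5 + 4\right)\right) = 30 - 5 \left(\left(-2\right) \left(-1\right)\right) = 30 - 10 = 20$)
$W + \left(D + L{\left(4,c{\left(-5,-1 \right)} \right)}\right)^{2} = -16446 + \left(20 + \left(1 + 4\right)\right)^{2} = -16446 + \left(20 + 5\right)^{2} = -16446 + 25^{2} = -16446 + 625 = -15821$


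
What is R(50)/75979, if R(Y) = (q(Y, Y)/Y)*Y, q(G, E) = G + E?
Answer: 100/75979 ≈ 0.0013162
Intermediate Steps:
q(G, E) = E + G
R(Y) = 2*Y (R(Y) = ((Y + Y)/Y)*Y = ((2*Y)/Y)*Y = 2*Y)
R(50)/75979 = (2*50)/75979 = 100*(1/75979) = 100/75979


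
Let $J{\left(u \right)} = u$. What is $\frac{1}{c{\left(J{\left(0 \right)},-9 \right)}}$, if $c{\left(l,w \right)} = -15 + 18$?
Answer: $\frac{1}{3} \approx 0.33333$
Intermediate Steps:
$c{\left(l,w \right)} = 3$
$\frac{1}{c{\left(J{\left(0 \right)},-9 \right)}} = \frac{1}{3}$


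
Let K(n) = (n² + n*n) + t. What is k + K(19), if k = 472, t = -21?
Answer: 1173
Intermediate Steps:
K(n) = -21 + 2*n² (K(n) = (n² + n*n) - 21 = (n² + n²) - 21 = 2*n² - 21 = -21 + 2*n²)
k + K(19) = 472 + (-21 + 2*19²) = 472 + (-21 + 2*361) = 472 + (-21 + 722) = 472 + 701 = 1173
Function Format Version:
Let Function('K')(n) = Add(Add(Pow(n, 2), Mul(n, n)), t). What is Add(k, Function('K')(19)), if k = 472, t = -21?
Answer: 1173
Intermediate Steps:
Function('K')(n) = Add(-21, Mul(2, Pow(n, 2))) (Function('K')(n) = Add(Add(Pow(n, 2), Mul(n, n)), -21) = Add(Add(Pow(n, 2), Pow(n, 2)), -21) = Add(Mul(2, Pow(n, 2)), -21) = Add(-21, Mul(2, Pow(n, 2))))
Add(k, Function('K')(19)) = Add(472, Add(-21, Mul(2, Pow(19, 2)))) = Add(472, Add(-21, Mul(2, 361))) = Add(472, Add(-21, 722)) = Add(472, 701) = 1173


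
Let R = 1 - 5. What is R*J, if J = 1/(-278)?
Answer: 2/139 ≈ 0.014388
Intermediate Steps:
R = -4
J = -1/278 ≈ -0.0035971
R*J = -4*(-1/278) = 2/139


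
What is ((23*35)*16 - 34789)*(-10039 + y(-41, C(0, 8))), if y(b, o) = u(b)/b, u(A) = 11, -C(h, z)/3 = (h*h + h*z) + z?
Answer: 9017963490/41 ≈ 2.1995e+8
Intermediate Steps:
C(h, z) = -3*z - 3*h² - 3*h*z (C(h, z) = -3*((h*h + h*z) + z) = -3*((h² + h*z) + z) = -3*(z + h² + h*z) = -3*z - 3*h² - 3*h*z)
y(b, o) = 11/b
((23*35)*16 - 34789)*(-10039 + y(-41, C(0, 8))) = ((23*35)*16 - 34789)*(-10039 + 11/(-41)) = (805*16 - 34789)*(-10039 + 11*(-1/41)) = (12880 - 34789)*(-10039 - 11/41) = -21909*(-411610/41) = 9017963490/41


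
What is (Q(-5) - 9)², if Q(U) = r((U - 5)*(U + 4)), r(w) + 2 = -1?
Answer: 144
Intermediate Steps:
r(w) = -3 (r(w) = -2 - 1 = -3)
Q(U) = -3
(Q(-5) - 9)² = (-3 - 9)² = (-12)² = 144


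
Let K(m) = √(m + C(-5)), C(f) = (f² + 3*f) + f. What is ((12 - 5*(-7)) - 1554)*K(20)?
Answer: -7535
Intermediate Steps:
C(f) = f² + 4*f
K(m) = √(5 + m) (K(m) = √(m - 5*(4 - 5)) = √(m - 5*(-1)) = √(m + 5) = √(5 + m))
((12 - 5*(-7)) - 1554)*K(20) = ((12 - 5*(-7)) - 1554)*√(5 + 20) = ((12 + 35) - 1554)*√25 = (47 - 1554)*5 = -1507*5 = -7535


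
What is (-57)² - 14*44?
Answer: 2633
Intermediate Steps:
(-57)² - 14*44 = 3249 - 616 = 2633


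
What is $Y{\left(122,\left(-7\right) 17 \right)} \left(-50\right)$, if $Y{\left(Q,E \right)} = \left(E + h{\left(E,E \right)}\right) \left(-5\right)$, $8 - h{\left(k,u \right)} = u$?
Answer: $2000$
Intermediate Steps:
$h{\left(k,u \right)} = 8 - u$
$Y{\left(Q,E \right)} = -40$ ($Y{\left(Q,E \right)} = \left(E - \left(-8 + E\right)\right) \left(-5\right) = 8 \left(-5\right) = -40$)
$Y{\left(122,\left(-7\right) 17 \right)} \left(-50\right) = \left(-40\right) \left(-50\right) = 2000$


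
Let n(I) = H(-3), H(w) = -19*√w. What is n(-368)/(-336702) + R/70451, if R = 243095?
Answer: 243095/70451 + 19*I*√3/336702 ≈ 3.4506 + 9.7739e-5*I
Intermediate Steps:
n(I) = -19*I*√3
n(-368)/(-336702) + R/70451 = -19*I*√3/(-336702) + 243095/70451 = -19*I*√3*(-1/336702) + 243095*(1/70451) = 19*I*√3/336702 + 243095/70451 = 243095/70451 + 19*I*√3/336702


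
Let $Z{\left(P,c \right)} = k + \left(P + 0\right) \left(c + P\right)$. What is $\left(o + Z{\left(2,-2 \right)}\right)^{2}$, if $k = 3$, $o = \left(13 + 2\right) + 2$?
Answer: $400$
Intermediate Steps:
$o = 17$ ($o = 15 + 2 = 17$)
$Z{\left(P,c \right)} = 3 + P \left(P + c\right)$ ($Z{\left(P,c \right)} = 3 + \left(P + 0\right) \left(c + P\right) = 3 + P \left(P + c\right)$)
$\left(o + Z{\left(2,-2 \right)}\right)^{2} = \left(17 + \left(3 + 2^{2} + 2 \left(-2\right)\right)\right)^{2} = \left(17 + \left(3 + 4 - 4\right)\right)^{2} = \left(17 + 3\right)^{2} = 20^{2} = 400$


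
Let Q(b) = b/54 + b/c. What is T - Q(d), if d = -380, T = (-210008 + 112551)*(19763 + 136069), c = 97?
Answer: -39774541418966/2619 ≈ -1.5187e+10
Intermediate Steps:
T = -15186919224 (T = -97457*155832 = -15186919224)
Q(b) = 151*b/5238 (Q(b) = b/54 + b/97 = 151*b/5238)
T - Q(d) = -15186919224 - 151*(-380)/5238 = -15186919224 - 1*(-28690/2619) = -15186919224 + 28690/2619 = -39774541418966/2619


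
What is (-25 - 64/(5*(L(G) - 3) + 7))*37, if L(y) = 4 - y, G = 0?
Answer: -3367/3 ≈ -1122.3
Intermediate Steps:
(-25 - 64/(5*(L(G) - 3) + 7))*37 = (-25 - 64/(5*((4 - 1*0) - 3) + 7))*37 = (-25 - 64/(5*((4 + 0) - 3) + 7))*37 = (-25 - 64/(5*(4 - 3) + 7))*37 = (-25 - 64/(5*1 + 7))*37 = (-25 - 64/(5 + 7))*37 = (-25 - 64/12)*37 = (-25 - 1*16/3)*37 = (-25 - 16/3)*37 = -91/3*37 = -3367/3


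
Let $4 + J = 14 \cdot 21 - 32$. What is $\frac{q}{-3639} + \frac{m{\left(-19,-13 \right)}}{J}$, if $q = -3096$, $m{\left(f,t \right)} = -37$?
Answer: $\frac{221375}{312954} \approx 0.70737$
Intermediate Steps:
$J = 258$ ($J = -4 + \left(14 \cdot 21 - 32\right) = -4 + \left(294 - 32\right) = -4 + 262 = 258$)
$\frac{q}{-3639} + \frac{m{\left(-19,-13 \right)}}{J} = - \frac{3096}{-3639} - \frac{37}{258} = \left(-3096\right) \left(- \frac{1}{3639}\right) - \frac{37}{258} = \frac{1032}{1213} - \frac{37}{258} = \frac{221375}{312954}$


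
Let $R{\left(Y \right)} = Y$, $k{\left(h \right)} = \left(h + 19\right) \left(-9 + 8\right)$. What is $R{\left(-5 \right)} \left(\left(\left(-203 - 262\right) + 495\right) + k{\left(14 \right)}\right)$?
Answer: $15$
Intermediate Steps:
$k{\left(h \right)} = -19 - h$ ($k{\left(h \right)} = \left(19 + h\right) \left(-1\right) = -19 - h$)
$R{\left(-5 \right)} \left(\left(\left(-203 - 262\right) + 495\right) + k{\left(14 \right)}\right) = - 5 \left(\left(\left(-203 - 262\right) + 495\right) - 33\right) = - 5 \left(\left(-465 + 495\right) - 33\right) = - 5 \left(30 - 33\right) = \left(-5\right) \left(-3\right) = 15$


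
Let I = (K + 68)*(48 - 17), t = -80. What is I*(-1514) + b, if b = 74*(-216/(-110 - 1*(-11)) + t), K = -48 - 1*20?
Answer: -63344/11 ≈ -5758.5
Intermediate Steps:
K = -68 (K = -48 - 20 = -68)
b = -63344/11 (b = 74*(-216/(-110 - 1*(-11)) - 80) = 74*(-216/(-110 + 11) - 80) = 74*(-216/(-99) - 80) = 74*(-216*(-1/99) - 80) = 74*(24/11 - 80) = 74*(-856/11) = -63344/11 ≈ -5758.5)
I = 0 (I = (-68 + 68)*(48 - 17) = 0*31 = 0)
I*(-1514) + b = 0*(-1514) - 63344/11 = 0 - 63344/11 = -63344/11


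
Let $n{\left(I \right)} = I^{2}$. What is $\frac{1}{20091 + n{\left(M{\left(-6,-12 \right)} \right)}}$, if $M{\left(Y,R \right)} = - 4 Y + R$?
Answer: $\frac{1}{20235} \approx 4.9419 \cdot 10^{-5}$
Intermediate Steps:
$M{\left(Y,R \right)} = R - 4 Y$
$\frac{1}{20091 + n{\left(M{\left(-6,-12 \right)} \right)}} = \frac{1}{20091 + \left(-12 - -24\right)^{2}} = \frac{1}{20091 + \left(-12 + 24\right)^{2}} = \frac{1}{20091 + 12^{2}} = \frac{1}{20091 + 144} = \frac{1}{20235}$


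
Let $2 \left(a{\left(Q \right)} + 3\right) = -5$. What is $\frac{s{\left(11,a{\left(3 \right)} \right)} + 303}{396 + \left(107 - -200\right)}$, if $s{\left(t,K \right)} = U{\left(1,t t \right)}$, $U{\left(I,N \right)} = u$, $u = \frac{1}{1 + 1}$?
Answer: $\frac{607}{1406} \approx 0.43172$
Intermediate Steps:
$a{\left(Q \right)} = - \frac{11}{2}$ ($a{\left(Q \right)} = -3 + \frac{1}{2} \left(-5\right) = -3 - \frac{5}{2} = - \frac{11}{2}$)
$u = \frac{1}{2} \approx 0.5$
$U{\left(I,N \right)} = \frac{1}{2}$
$s{\left(t,K \right)} = \frac{1}{2}$
$\frac{s{\left(11,a{\left(3 \right)} \right)} + 303}{396 + \left(107 - -200\right)} = \frac{\frac{1}{2} + 303}{396 + \left(107 - -200\right)} = \frac{607}{2 \left(396 + \left(107 + 200\right)\right)} = \frac{607}{2 \left(396 + 307\right)} = \frac{607}{2 \cdot 703} = \frac{607}{2} \cdot \frac{1}{703} = \frac{607}{1406}$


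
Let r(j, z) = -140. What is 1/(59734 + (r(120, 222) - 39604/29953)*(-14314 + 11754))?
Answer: 29953/12625753942 ≈ 2.3724e-6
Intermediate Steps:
1/(59734 + (r(120, 222) - 39604/29953)*(-14314 + 11754)) = 1/(59734 + (-140 - 39604/29953)*(-14314 + 11754)) = 1/(59734 + (-140 - 39604*1/29953)*(-2560)) = 1/(59734 + (-140 - 39604/29953)*(-2560)) = 1/(59734 - 4233024/29953*(-2560)) = 1/(59734 + 10836541440/29953) = 1/(12625753942/29953) = 29953/12625753942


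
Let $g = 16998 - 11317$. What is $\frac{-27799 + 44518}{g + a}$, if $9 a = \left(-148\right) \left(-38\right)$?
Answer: $\frac{150471}{56753} \approx 2.6513$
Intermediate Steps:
$g = 5681$
$a = \frac{5624}{9}$ ($a = \frac{\left(-148\right) \left(-38\right)}{9} = \frac{1}{9} \cdot 5624 = \frac{5624}{9} \approx 624.89$)
$\frac{-27799 + 44518}{g + a} = \frac{-27799 + 44518}{5681 + \frac{5624}{9}} = \frac{16719}{\frac{56753}{9}} = 16719 \cdot \frac{9}{56753} = \frac{150471}{56753}$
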